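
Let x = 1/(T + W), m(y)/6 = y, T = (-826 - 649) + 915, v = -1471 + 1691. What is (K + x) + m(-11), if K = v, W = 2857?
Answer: 353739/2297 ≈ 154.00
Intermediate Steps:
v = 220
T = -560 (T = -1475 + 915 = -560)
K = 220
m(y) = 6*y
x = 1/2297 (x = 1/(-560 + 2857) = 1/2297 ≈ 0.00043535)
(K + x) + m(-11) = (220 + 1/2297) + 6*(-11) = 505341/2297 - 66 = 353739/2297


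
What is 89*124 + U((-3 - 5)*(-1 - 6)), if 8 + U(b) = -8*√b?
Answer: 11028 - 16*√14 ≈ 10968.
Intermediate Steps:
U(b) = -8 - 8*√b
89*124 + U((-3 - 5)*(-1 - 6)) = 89*124 + (-8 - 8*2*√14) = 11036 + (-8 - 8*2*√14) = 11036 + (-8 - 16*√14) = 11028 - 16*√14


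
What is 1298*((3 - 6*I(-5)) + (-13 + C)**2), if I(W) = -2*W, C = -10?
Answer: 612656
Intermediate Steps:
1298*((3 - 6*I(-5)) + (-13 + C)**2) = 1298*((3 - (-12)*(-5)) + (-13 - 10)**2) = 1298*((3 - 6*10) + (-23)**2) = 1298*((3 - 60) + 529) = 1298*(-57 + 529) = 1298*472 = 612656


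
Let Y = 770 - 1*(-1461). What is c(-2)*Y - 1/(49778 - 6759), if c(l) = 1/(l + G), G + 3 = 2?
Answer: -95975392/129057 ≈ -743.67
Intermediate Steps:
G = -1 (G = -3 + 2 = -1)
c(l) = 1/(-1 + l) (c(l) = 1/(l - 1) = 1/(-1 + l))
Y = 2231 (Y = 770 + 1461 = 2231)
c(-2)*Y - 1/(49778 - 6759) = 2231/(-1 - 2) - 1/(49778 - 6759) = 2231/(-3) - 1/43019 = -1/3*2231 - 1*1/43019 = -2231/3 - 1/43019 = -95975392/129057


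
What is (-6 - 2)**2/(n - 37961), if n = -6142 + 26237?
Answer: -32/8933 ≈ -0.0035822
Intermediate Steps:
n = 20095
(-6 - 2)**2/(n - 37961) = (-6 - 2)**2/(20095 - 37961) = (-8)**2/(-17866) = 64*(-1/17866) = -32/8933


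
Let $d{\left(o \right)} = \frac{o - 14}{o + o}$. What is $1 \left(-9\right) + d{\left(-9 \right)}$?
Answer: $- \frac{139}{18} \approx -7.7222$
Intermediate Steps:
$d{\left(o \right)} = \frac{-14 + o}{2 o}$
$1 \left(-9\right) + d{\left(-9 \right)} = 1 \left(-9\right) + \frac{-14 - 9}{2 \left(-9\right)} = -9 + \frac{1}{2} \left(- \frac{1}{9}\right) \left(-23\right) = -9 + \frac{23}{18} = - \frac{139}{18}$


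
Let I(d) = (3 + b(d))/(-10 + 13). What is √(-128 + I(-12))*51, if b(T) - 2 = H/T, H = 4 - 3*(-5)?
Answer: 17*I*√4567/2 ≈ 574.43*I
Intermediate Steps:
H = 19 (H = 4 + 15 = 19)
b(T) = 2 + 19/T
I(d) = 5/3 + 19/(3*d) (I(d) = (3 + (2 + 19/d))/(-10 + 13) = (5 + 19/d)/3 = (5 + 19/d)*(⅓) = 5/3 + 19/(3*d))
√(-128 + I(-12))*51 = √(-128 + (⅓)*(19 + 5*(-12))/(-12))*51 = √(-128 + (⅓)*(-1/12)*(19 - 60))*51 = √(-128 + (⅓)*(-1/12)*(-41))*51 = √(-128 + 41/36)*51 = √(-4567/36)*51 = (I*√4567/6)*51 = 17*I*√4567/2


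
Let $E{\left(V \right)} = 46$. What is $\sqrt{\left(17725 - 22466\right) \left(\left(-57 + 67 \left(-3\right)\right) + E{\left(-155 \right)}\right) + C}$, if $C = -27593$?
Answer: $3 \sqrt{108611} \approx 988.69$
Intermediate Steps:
$\sqrt{\left(17725 - 22466\right) \left(\left(-57 + 67 \left(-3\right)\right) + E{\left(-155 \right)}\right) + C} = \sqrt{\left(17725 - 22466\right) \left(\left(-57 + 67 \left(-3\right)\right) + 46\right) - 27593} = \sqrt{- 4741 \left(\left(-57 - 201\right) + 46\right) - 27593} = \sqrt{- 4741 \left(-258 + 46\right) - 27593} = \sqrt{\left(-4741\right) \left(-212\right) - 27593} = \sqrt{1005092 - 27593} = \sqrt{977499} = 3 \sqrt{108611}$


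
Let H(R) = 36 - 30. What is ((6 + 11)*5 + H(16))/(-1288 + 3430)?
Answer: 13/306 ≈ 0.042484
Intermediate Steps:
H(R) = 6
((6 + 11)*5 + H(16))/(-1288 + 3430) = ((6 + 11)*5 + 6)/(-1288 + 3430) = (17*5 + 6)/2142 = (85 + 6)*(1/2142) = 91*(1/2142) = 13/306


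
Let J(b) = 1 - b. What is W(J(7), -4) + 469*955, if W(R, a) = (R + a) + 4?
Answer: 447889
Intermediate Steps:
W(R, a) = 4 + R + a
W(J(7), -4) + 469*955 = (4 + (1 - 1*7) - 4) + 469*955 = (4 + (1 - 7) - 4) + 447895 = (4 - 6 - 4) + 447895 = -6 + 447895 = 447889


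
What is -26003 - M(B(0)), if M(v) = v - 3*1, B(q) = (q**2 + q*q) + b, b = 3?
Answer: -26003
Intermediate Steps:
B(q) = 3 + 2*q**2 (B(q) = (q**2 + q*q) + 3 = (q**2 + q**2) + 3 = 2*q**2 + 3 = 3 + 2*q**2)
M(v) = -3 + v (M(v) = v - 3 = -3 + v)
-26003 - M(B(0)) = -26003 - (-3 + (3 + 2*0**2)) = -26003 - (-3 + (3 + 2*0)) = -26003 - (-3 + (3 + 0)) = -26003 - (-3 + 3) = -26003 - 1*0 = -26003 + 0 = -26003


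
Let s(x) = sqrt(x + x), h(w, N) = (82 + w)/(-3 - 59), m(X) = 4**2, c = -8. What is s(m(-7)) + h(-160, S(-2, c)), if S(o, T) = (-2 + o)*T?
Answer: 39/31 + 4*sqrt(2) ≈ 6.9149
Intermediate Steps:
m(X) = 16
S(o, T) = T*(-2 + o)
h(w, N) = -41/31 - w/62 (h(w, N) = (82 + w)/(-62) = (82 + w)*(-1/62) = -41/31 - w/62)
s(x) = sqrt(2)*sqrt(x) (s(x) = sqrt(2*x) = sqrt(2)*sqrt(x))
s(m(-7)) + h(-160, S(-2, c)) = sqrt(2)*sqrt(16) + (-41/31 - 1/62*(-160)) = sqrt(2)*4 + (-41/31 + 80/31) = 4*sqrt(2) + 39/31 = 39/31 + 4*sqrt(2)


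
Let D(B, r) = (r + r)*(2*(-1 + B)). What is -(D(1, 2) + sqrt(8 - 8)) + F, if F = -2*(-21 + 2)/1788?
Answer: 19/894 ≈ 0.021253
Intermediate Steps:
D(B, r) = 2*r*(-2 + 2*B) (D(B, r) = (2*r)*(-2 + 2*B) = 2*r*(-2 + 2*B))
F = 19/894 (F = -2*(-19)*(1/1788) = 38*(1/1788) = 19/894 ≈ 0.021253)
-(D(1, 2) + sqrt(8 - 8)) + F = -(4*2*(-1 + 1) + sqrt(8 - 8)) + 19/894 = -(4*2*0 + sqrt(0)) + 19/894 = -(0 + 0) + 19/894 = -1*0 + 19/894 = 0 + 19/894 = 19/894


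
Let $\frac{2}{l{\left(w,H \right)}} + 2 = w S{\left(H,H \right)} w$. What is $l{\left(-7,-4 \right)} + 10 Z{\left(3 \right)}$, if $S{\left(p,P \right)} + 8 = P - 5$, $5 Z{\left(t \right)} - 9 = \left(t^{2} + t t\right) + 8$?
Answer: $\frac{58448}{835} \approx 69.998$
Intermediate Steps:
$Z{\left(t \right)} = \frac{17}{5} + \frac{2 t^{2}}{5}$ ($Z{\left(t \right)} = \frac{9}{5} + \frac{\left(t^{2} + t t\right) + 8}{5} = \frac{9}{5} + \frac{\left(t^{2} + t^{2}\right) + 8}{5} = \frac{9}{5} + \frac{2 t^{2} + 8}{5} = \frac{9}{5} + \frac{8 + 2 t^{2}}{5} = \frac{9}{5} + \left(\frac{8}{5} + \frac{2 t^{2}}{5}\right) = \frac{17}{5} + \frac{2 t^{2}}{5}$)
$S{\left(p,P \right)} = -13 + P$ ($S{\left(p,P \right)} = -8 + \left(P - 5\right) = -8 + \left(-5 + P\right) = -13 + P$)
$l{\left(w,H \right)} = \frac{2}{-2 + w^{2} \left(-13 + H\right)}$ ($l{\left(w,H \right)} = \frac{2}{-2 + w \left(-13 + H\right) w} = \frac{2}{-2 + w^{2} \left(-13 + H\right)}$)
$l{\left(-7,-4 \right)} + 10 Z{\left(3 \right)} = \frac{2}{-2 + \left(-7\right)^{2} \left(-13 - 4\right)} + 10 \left(\frac{17}{5} + \frac{2 \cdot 3^{2}}{5}\right) = \frac{2}{-2 + 49 \left(-17\right)} + 10 \left(\frac{17}{5} + \frac{2}{5} \cdot 9\right) = \frac{2}{-2 - 833} + 10 \left(\frac{17}{5} + \frac{18}{5}\right) = \frac{2}{-835} + 10 \cdot 7 = 2 \left(- \frac{1}{835}\right) + 70 = - \frac{2}{835} + 70 = \frac{58448}{835}$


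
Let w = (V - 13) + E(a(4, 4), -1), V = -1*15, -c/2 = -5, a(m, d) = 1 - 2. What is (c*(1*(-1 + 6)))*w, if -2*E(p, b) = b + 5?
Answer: -1500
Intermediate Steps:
a(m, d) = -1
c = 10 (c = -2*(-5) = 10)
E(p, b) = -5/2 - b/2 (E(p, b) = -(b + 5)/2 = -(5 + b)/2 = -5/2 - b/2)
V = -15
w = -30 (w = (-15 - 13) + (-5/2 - 1/2*(-1)) = -28 + (-5/2 + 1/2) = -28 - 2 = -30)
(c*(1*(-1 + 6)))*w = (10*(1*(-1 + 6)))*(-30) = (10*(1*5))*(-30) = (10*5)*(-30) = 50*(-30) = -1500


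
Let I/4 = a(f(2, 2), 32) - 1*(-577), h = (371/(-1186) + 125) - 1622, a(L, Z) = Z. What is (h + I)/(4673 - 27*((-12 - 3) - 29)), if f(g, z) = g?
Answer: 1113283/6951146 ≈ 0.16016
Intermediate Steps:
h = -1775813/1186 (h = (371*(-1/1186) + 125) - 1622 = (-371/1186 + 125) - 1622 = 147879/1186 - 1622 = -1775813/1186 ≈ -1497.3)
I = 2436 (I = 4*(32 - 1*(-577)) = 4*(32 + 577) = 4*609 = 2436)
(h + I)/(4673 - 27*((-12 - 3) - 29)) = (-1775813/1186 + 2436)/(4673 - 27*((-12 - 3) - 29)) = 1113283/(1186*(4673 - 27*(-15 - 29))) = 1113283/(1186*(4673 - 27*(-44))) = 1113283/(1186*(4673 + 1188)) = (1113283/1186)/5861 = (1113283/1186)*(1/5861) = 1113283/6951146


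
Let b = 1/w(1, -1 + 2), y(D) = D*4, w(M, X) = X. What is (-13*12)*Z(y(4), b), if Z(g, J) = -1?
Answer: 156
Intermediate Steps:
y(D) = 4*D
b = 1 (b = 1/(-1 + 2) = 1/1 = 1)
(-13*12)*Z(y(4), b) = -13*12*(-1) = -156*(-1) = 156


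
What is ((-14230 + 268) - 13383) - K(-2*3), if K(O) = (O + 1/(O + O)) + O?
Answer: -327995/12 ≈ -27333.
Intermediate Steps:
K(O) = 1/(2*O) + 2*O (K(O) = (O + 1/(2*O)) + O = 1/(2*O) + 2*O)
((-14230 + 268) - 13383) - K(-2*3) = ((-14230 + 268) - 13383) - (1/(2*((-2*3))) + 2*(-2*3)) = (-13962 - 13383) - ((1/2)/(-6) + 2*(-6)) = -27345 - ((1/2)*(-1/6) - 12) = -27345 - (-1/12 - 12) = -27345 - 1*(-145/12) = -27345 + 145/12 = -327995/12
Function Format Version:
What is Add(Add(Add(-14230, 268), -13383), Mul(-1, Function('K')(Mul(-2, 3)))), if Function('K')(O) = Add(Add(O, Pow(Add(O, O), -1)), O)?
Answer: Rational(-327995, 12) ≈ -27333.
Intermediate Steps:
Function('K')(O) = Add(Mul(Rational(1, 2), Pow(O, -1)), Mul(2, O)) (Function('K')(O) = Add(Add(O, Pow(Mul(2, O), -1)), O) = Add(Add(O, Mul(Rational(1, 2), Pow(O, -1))), O) = Add(Mul(Rational(1, 2), Pow(O, -1)), Mul(2, O)))
Add(Add(Add(-14230, 268), -13383), Mul(-1, Function('K')(Mul(-2, 3)))) = Add(Add(Add(-14230, 268), -13383), Mul(-1, Add(Mul(Rational(1, 2), Pow(Mul(-2, 3), -1)), Mul(2, Mul(-2, 3))))) = Add(Add(-13962, -13383), Mul(-1, Add(Mul(Rational(1, 2), Pow(-6, -1)), Mul(2, -6)))) = Add(-27345, Mul(-1, Add(Mul(Rational(1, 2), Rational(-1, 6)), -12))) = Add(-27345, Mul(-1, Add(Rational(-1, 12), -12))) = Add(-27345, Mul(-1, Rational(-145, 12))) = Add(-27345, Rational(145, 12)) = Rational(-327995, 12)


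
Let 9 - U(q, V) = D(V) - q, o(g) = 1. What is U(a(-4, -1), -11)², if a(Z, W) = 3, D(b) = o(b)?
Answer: 121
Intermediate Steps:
D(b) = 1
U(q, V) = 8 + q (U(q, V) = 9 - (1 - q) = 9 + (-1 + q) = 8 + q)
U(a(-4, -1), -11)² = (8 + 3)² = 11² = 121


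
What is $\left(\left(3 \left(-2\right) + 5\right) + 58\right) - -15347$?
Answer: $15404$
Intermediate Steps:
$\left(\left(3 \left(-2\right) + 5\right) + 58\right) - -15347 = \left(\left(-6 + 5\right) + 58\right) + 15347 = \left(-1 + 58\right) + 15347 = 57 + 15347 = 15404$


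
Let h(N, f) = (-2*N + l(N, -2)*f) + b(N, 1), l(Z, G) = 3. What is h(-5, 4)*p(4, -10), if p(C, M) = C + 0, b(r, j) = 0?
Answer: 88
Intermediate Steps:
p(C, M) = C
h(N, f) = -2*N + 3*f (h(N, f) = (-2*N + 3*f) + 0 = -2*N + 3*f)
h(-5, 4)*p(4, -10) = (-2*(-5) + 3*4)*4 = (10 + 12)*4 = 22*4 = 88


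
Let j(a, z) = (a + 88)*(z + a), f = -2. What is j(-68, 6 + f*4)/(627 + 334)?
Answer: -1400/961 ≈ -1.4568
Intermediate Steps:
j(a, z) = (88 + a)*(a + z)
j(-68, 6 + f*4)/(627 + 334) = ((-68)² + 88*(-68) + 88*(6 - 2*4) - 68*(6 - 2*4))/(627 + 334) = (4624 - 5984 + 88*(6 - 8) - 68*(6 - 8))/961 = (4624 - 5984 + 88*(-2) - 68*(-2))*(1/961) = (4624 - 5984 - 176 + 136)*(1/961) = -1400*1/961 = -1400/961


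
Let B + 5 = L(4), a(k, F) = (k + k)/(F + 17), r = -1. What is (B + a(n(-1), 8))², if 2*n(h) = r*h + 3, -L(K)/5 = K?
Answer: 385641/625 ≈ 617.03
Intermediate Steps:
L(K) = -5*K
n(h) = 3/2 - h/2 (n(h) = (-h + 3)/2 = (3 - h)/2 = 3/2 - h/2)
a(k, F) = 2*k/(17 + F) (a(k, F) = (2*k)/(17 + F) = 2*k/(17 + F))
B = -25 (B = -5 - 5*4 = -5 - 20 = -25)
(B + a(n(-1), 8))² = (-25 + 2*(3/2 - ½*(-1))/(17 + 8))² = (-25 + 2*(3/2 + ½)/25)² = (-25 + 2*2*(1/25))² = (-25 + 4/25)² = (-621/25)² = 385641/625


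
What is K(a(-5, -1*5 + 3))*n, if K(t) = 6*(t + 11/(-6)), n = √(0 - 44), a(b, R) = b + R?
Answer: -106*I*√11 ≈ -351.56*I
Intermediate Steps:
a(b, R) = R + b
n = 2*I*√11 (n = √(-44) = 2*I*√11 ≈ 6.6332*I)
K(t) = -11 + 6*t (K(t) = 6*(t + 11*(-⅙)) = 6*(t - 11/6) = 6*(-11/6 + t) = -11 + 6*t)
K(a(-5, -1*5 + 3))*n = (-11 + 6*((-1*5 + 3) - 5))*(2*I*√11) = (-11 + 6*((-5 + 3) - 5))*(2*I*√11) = (-11 + 6*(-2 - 5))*(2*I*√11) = (-11 + 6*(-7))*(2*I*√11) = (-11 - 42)*(2*I*√11) = -106*I*√11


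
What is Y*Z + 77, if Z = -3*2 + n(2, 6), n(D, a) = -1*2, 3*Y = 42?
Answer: -35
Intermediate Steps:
Y = 14 (Y = (⅓)*42 = 14)
n(D, a) = -2
Z = -8 (Z = -3*2 - 2 = -6 - 2 = -8)
Y*Z + 77 = 14*(-8) + 77 = -112 + 77 = -35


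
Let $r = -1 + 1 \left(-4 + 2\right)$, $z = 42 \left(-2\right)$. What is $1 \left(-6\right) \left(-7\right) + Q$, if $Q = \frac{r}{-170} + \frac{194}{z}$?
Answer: $\frac{70879}{1785} \approx 39.708$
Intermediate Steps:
$z = -84$
$r = -3$ ($r = -1 + 1 \left(-2\right) = -1 - 2 = -3$)
$Q = - \frac{4091}{1785}$ ($Q = - \frac{3}{-170} + \frac{194}{-84} = \left(-3\right) \left(- \frac{1}{170}\right) + 194 \left(- \frac{1}{84}\right) = \frac{3}{170} - \frac{97}{42} = - \frac{4091}{1785} \approx -2.2919$)
$1 \left(-6\right) \left(-7\right) + Q = 1 \left(-6\right) \left(-7\right) - \frac{4091}{1785} = \left(-6\right) \left(-7\right) - \frac{4091}{1785} = 42 - \frac{4091}{1785} = \frac{70879}{1785}$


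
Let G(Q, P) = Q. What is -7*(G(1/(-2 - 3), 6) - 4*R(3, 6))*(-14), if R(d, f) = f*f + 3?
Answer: -76538/5 ≈ -15308.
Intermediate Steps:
R(d, f) = 3 + f² (R(d, f) = f² + 3 = 3 + f²)
-7*(G(1/(-2 - 3), 6) - 4*R(3, 6))*(-14) = -7*(1/(-2 - 3) - 4*(3 + 6²))*(-14) = -7*(1/(-5) - 4*(3 + 36))*(-14) = -7*(-⅕ - 4*39)*(-14) = -7*(-⅕ - 156)*(-14) = -7*(-781/5)*(-14) = (5467/5)*(-14) = -76538/5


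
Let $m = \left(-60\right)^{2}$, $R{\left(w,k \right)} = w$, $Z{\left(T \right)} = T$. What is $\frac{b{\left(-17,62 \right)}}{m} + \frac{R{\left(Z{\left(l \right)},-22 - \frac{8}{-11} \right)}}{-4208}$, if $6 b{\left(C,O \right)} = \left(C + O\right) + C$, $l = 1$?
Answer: $\frac{3007}{2840400} \approx 0.0010587$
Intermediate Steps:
$b{\left(C,O \right)} = \frac{C}{3} + \frac{O}{6}$ ($b{\left(C,O \right)} = \frac{\left(C + O\right) + C}{6} = \frac{O + 2 C}{6} = \frac{C}{3} + \frac{O}{6}$)
$m = 3600$
$\frac{b{\left(-17,62 \right)}}{m} + \frac{R{\left(Z{\left(l \right)},-22 - \frac{8}{-11} \right)}}{-4208} = \frac{\frac{1}{3} \left(-17\right) + \frac{1}{6} \cdot 62}{3600} + 1 \frac{1}{-4208} = \left(- \frac{17}{3} + \frac{31}{3}\right) \frac{1}{3600} + 1 \left(- \frac{1}{4208}\right) = \frac{14}{3} \cdot \frac{1}{3600} - \frac{1}{4208} = \frac{7}{5400} - \frac{1}{4208} = \frac{3007}{2840400}$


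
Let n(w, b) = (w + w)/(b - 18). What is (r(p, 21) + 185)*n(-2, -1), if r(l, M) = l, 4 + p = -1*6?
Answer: 700/19 ≈ 36.842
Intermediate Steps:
p = -10 (p = -4 - 1*6 = -4 - 6 = -10)
n(w, b) = 2*w/(-18 + b) (n(w, b) = (2*w)/(-18 + b) = 2*w/(-18 + b))
(r(p, 21) + 185)*n(-2, -1) = (-10 + 185)*(2*(-2)/(-18 - 1)) = 175*(2*(-2)/(-19)) = 175*(2*(-2)*(-1/19)) = 175*(4/19) = 700/19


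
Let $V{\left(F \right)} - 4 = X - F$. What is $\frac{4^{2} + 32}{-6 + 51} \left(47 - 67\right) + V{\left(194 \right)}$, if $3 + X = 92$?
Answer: $- \frac{367}{3} \approx -122.33$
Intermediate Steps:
$X = 89$ ($X = -3 + 92 = 89$)
$V{\left(F \right)} = 93 - F$ ($V{\left(F \right)} = 4 - \left(-89 + F\right) = 93 - F$)
$\frac{4^{2} + 32}{-6 + 51} \left(47 - 67\right) + V{\left(194 \right)} = \frac{4^{2} + 32}{-6 + 51} \left(47 - 67\right) + \left(93 - 194\right) = \frac{16 + 32}{45} \left(-20\right) + \left(93 - 194\right) = 48 \cdot \frac{1}{45} \left(-20\right) - 101 = \frac{16}{15} \left(-20\right) - 101 = - \frac{64}{3} - 101 = - \frac{367}{3}$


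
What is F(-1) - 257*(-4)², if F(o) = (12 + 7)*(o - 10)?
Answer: -4321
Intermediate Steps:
F(o) = -190 + 19*o (F(o) = 19*(-10 + o) = -190 + 19*o)
F(-1) - 257*(-4)² = (-190 + 19*(-1)) - 257*(-4)² = (-190 - 19) - 257*16 = -209 - 4112 = -4321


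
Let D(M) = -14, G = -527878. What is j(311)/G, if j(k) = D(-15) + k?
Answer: -297/527878 ≈ -0.00056263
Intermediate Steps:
j(k) = -14 + k
j(311)/G = (-14 + 311)/(-527878) = 297*(-1/527878) = -297/527878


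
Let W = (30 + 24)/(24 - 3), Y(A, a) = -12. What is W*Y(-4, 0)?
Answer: -216/7 ≈ -30.857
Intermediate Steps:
W = 18/7 (W = 54/21 = 54*(1/21) = 18/7 ≈ 2.5714)
W*Y(-4, 0) = (18/7)*(-12) = -216/7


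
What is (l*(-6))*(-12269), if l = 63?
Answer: 4637682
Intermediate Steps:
(l*(-6))*(-12269) = (63*(-6))*(-12269) = -378*(-12269) = 4637682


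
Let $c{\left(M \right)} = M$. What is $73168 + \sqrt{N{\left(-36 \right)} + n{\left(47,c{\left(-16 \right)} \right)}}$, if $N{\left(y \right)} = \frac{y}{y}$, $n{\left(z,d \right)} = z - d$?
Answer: $73176$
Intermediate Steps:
$N{\left(y \right)} = 1$
$73168 + \sqrt{N{\left(-36 \right)} + n{\left(47,c{\left(-16 \right)} \right)}} = 73168 + \sqrt{1 + \left(47 - -16\right)} = 73168 + \sqrt{1 + \left(47 + 16\right)} = 73168 + \sqrt{1 + 63} = 73168 + \sqrt{64} = 73168 + 8 = 73176$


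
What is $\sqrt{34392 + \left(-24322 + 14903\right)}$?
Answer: $\sqrt{24973} \approx 158.03$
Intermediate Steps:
$\sqrt{34392 + \left(-24322 + 14903\right)} = \sqrt{34392 - 9419} = \sqrt{24973}$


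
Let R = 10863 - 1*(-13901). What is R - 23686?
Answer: 1078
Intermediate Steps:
R = 24764 (R = 10863 + 13901 = 24764)
R - 23686 = 24764 - 23686 = 1078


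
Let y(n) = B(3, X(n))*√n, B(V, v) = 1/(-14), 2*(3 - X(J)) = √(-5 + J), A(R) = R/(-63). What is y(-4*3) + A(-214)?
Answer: 214/63 - I*√3/7 ≈ 3.3968 - 0.24744*I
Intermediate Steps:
A(R) = -R/63 (A(R) = R*(-1/63) = -R/63)
X(J) = 3 - √(-5 + J)/2
B(V, v) = -1/14
y(n) = -√n/14
y(-4*3) + A(-214) = -2*I*√3/14 - 1/63*(-214) = -I*√3/7 + 214/63 = 214/63 - I*√3/7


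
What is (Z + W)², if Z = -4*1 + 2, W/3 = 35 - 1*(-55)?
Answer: 71824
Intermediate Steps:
W = 270 (W = 3*(35 - 1*(-55)) = 3*(35 + 55) = 3*90 = 270)
Z = -2 (Z = -4 + 2 = -2)
(Z + W)² = (-2 + 270)² = 268² = 71824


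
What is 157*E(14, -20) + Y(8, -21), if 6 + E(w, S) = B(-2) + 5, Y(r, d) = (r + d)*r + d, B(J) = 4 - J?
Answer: 660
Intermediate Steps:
Y(r, d) = d + r*(d + r) (Y(r, d) = (d + r)*r + d = r*(d + r) + d = d + r*(d + r))
E(w, S) = 5 (E(w, S) = -6 + ((4 - 1*(-2)) + 5) = -6 + ((4 + 2) + 5) = -6 + (6 + 5) = -6 + 11 = 5)
157*E(14, -20) + Y(8, -21) = 157*5 + (-21 + 8**2 - 21*8) = 785 + (-21 + 64 - 168) = 785 - 125 = 660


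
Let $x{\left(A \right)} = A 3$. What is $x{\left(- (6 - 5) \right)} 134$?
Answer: $-402$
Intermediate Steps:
$x{\left(A \right)} = 3 A$
$x{\left(- (6 - 5) \right)} 134 = 3 \left(- (6 - 5)\right) 134 = 3 \left(\left(-1\right) 1\right) 134 = 3 \left(-1\right) 134 = \left(-3\right) 134 = -402$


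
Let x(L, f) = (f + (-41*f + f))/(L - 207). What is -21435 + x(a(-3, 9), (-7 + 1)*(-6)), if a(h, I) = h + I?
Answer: -1435677/67 ≈ -21428.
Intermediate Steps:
a(h, I) = I + h
x(L, f) = -39*f/(-207 + L) (x(L, f) = (f - 40*f)/(-207 + L) = (-39*f)/(-207 + L) = -39*f/(-207 + L))
-21435 + x(a(-3, 9), (-7 + 1)*(-6)) = -21435 - 39*(-7 + 1)*(-6)/(-207 + (9 - 3)) = -21435 - 39*(-6*(-6))/(-207 + 6) = -21435 - 39*36/(-201) = -21435 - 39*36*(-1/201) = -21435 + 468/67 = -1435677/67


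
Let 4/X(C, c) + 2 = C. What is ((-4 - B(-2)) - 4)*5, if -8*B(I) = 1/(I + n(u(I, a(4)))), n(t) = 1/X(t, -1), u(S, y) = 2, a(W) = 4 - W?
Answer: -645/16 ≈ -40.313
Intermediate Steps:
X(C, c) = 4/(-2 + C)
n(t) = -½ + t/4 (n(t) = 1/(4/(-2 + t)) = -½ + t/4)
B(I) = -1/(8*I) (B(I) = -1/(8*(I + (-½ + (¼)*2))) = -1/(8*(I + (-½ + ½))) = -1/(8*(I + 0)) = -1/(8*I))
((-4 - B(-2)) - 4)*5 = ((-4 - (-1)/(8*(-2))) - 4)*5 = ((-4 - (-1)*(-1)/(8*2)) - 4)*5 = ((-4 - 1*1/16) - 4)*5 = ((-4 - 1/16) - 4)*5 = (-65/16 - 4)*5 = -129/16*5 = -645/16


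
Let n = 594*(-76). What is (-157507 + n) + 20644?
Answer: -182007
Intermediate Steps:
n = -45144
(-157507 + n) + 20644 = (-157507 - 45144) + 20644 = -202651 + 20644 = -182007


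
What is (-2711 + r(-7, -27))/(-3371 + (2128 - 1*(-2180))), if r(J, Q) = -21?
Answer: -2732/937 ≈ -2.9157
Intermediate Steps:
(-2711 + r(-7, -27))/(-3371 + (2128 - 1*(-2180))) = (-2711 - 21)/(-3371 + (2128 - 1*(-2180))) = -2732/(-3371 + (2128 + 2180)) = -2732/(-3371 + 4308) = -2732/937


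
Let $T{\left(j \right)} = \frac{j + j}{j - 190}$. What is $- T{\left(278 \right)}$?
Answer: $- \frac{139}{22} \approx -6.3182$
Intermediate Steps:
$T{\left(j \right)} = \frac{2 j}{-190 + j}$
$- T{\left(278 \right)} = - \frac{2 \cdot 278}{-190 + 278} = - \frac{2 \cdot 278}{88} = \left(-1\right) \frac{139}{22} = - \frac{139}{22}$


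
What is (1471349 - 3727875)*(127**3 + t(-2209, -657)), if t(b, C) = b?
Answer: -4617244831524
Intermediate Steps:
(1471349 - 3727875)*(127**3 + t(-2209, -657)) = (1471349 - 3727875)*(127**3 - 2209) = -2256526*(2048383 - 2209) = -2256526*2046174 = -4617244831524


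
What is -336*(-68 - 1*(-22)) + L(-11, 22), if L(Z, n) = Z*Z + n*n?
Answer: 16061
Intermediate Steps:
L(Z, n) = Z² + n²
-336*(-68 - 1*(-22)) + L(-11, 22) = -336*(-68 - 1*(-22)) + ((-11)² + 22²) = -336*(-68 + 22) + (121 + 484) = -336*(-46) + 605 = 15456 + 605 = 16061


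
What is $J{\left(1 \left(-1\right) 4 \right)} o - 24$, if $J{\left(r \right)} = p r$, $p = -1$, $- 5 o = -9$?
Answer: $- \frac{84}{5} \approx -16.8$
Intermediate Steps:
$o = \frac{9}{5}$ ($o = \left(- \frac{1}{5}\right) \left(-9\right) = \frac{9}{5} \approx 1.8$)
$J{\left(r \right)} = - r$
$J{\left(1 \left(-1\right) 4 \right)} o - 24 = - 1 \left(-1\right) 4 \cdot \frac{9}{5} - 24 = - \left(-1\right) 4 \cdot \frac{9}{5} - 24 = \left(-1\right) \left(-4\right) \frac{9}{5} - 24 = 4 \cdot \frac{9}{5} - 24 = \frac{36}{5} - 24 = - \frac{84}{5}$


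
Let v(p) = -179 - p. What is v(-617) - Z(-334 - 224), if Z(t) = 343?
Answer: 95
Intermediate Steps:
v(-617) - Z(-334 - 224) = (-179 - 1*(-617)) - 1*343 = (-179 + 617) - 343 = 438 - 343 = 95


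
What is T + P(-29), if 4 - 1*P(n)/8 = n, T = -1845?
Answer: -1581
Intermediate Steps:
P(n) = 32 - 8*n
T + P(-29) = -1845 + (32 - 8*(-29)) = -1845 + (32 + 232) = -1845 + 264 = -1581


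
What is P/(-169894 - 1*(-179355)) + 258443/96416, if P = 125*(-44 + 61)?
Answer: 2650013223/912191776 ≈ 2.9051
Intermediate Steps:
P = 2125 (P = 125*17 = 2125)
P/(-169894 - 1*(-179355)) + 258443/96416 = 2125/(-169894 - 1*(-179355)) + 258443/96416 = 2125/(-169894 + 179355) + 258443*(1/96416) = 2125/9461 + 258443/96416 = 2650013223/912191776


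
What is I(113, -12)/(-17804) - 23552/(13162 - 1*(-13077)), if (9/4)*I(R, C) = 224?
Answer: -949347104/1051108101 ≈ -0.90319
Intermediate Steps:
I(R, C) = 896/9 (I(R, C) = (4/9)*224 = 896/9)
I(113, -12)/(-17804) - 23552/(13162 - 1*(-13077)) = (896/9)/(-17804) - 23552/(13162 - 1*(-13077)) = (896/9)*(-1/17804) - 23552/(13162 + 13077) = -224/40059 - 23552/26239 = -949347104/1051108101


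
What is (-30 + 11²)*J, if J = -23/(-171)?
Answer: 2093/171 ≈ 12.240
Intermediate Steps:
J = 23/171 (J = -23*(-1/171) = 23/171 ≈ 0.13450)
(-30 + 11²)*J = (-30 + 11²)*(23/171) = (-30 + 121)*(23/171) = 91*(23/171) = 2093/171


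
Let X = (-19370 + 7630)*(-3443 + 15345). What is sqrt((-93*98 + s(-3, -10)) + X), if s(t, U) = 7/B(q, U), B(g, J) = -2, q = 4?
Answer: I*sqrt(558954390)/2 ≈ 11821.0*I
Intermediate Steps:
s(t, U) = -7/2 (s(t, U) = 7/(-2) = 7*(-1/2) = -7/2)
X = -139729480 (X = -11740*11902 = -139729480)
sqrt((-93*98 + s(-3, -10)) + X) = sqrt((-93*98 - 7/2) - 139729480) = sqrt((-9114 - 7/2) - 139729480) = sqrt(-18235/2 - 139729480) = sqrt(-279477195/2) = I*sqrt(558954390)/2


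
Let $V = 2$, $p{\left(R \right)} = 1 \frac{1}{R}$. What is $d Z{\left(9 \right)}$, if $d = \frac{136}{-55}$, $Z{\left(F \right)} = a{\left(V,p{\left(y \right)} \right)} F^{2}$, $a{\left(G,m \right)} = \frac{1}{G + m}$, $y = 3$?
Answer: $- \frac{33048}{385} \approx -85.839$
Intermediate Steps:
$p{\left(R \right)} = \frac{1}{R}$
$Z{\left(F \right)} = \frac{3 F^{2}}{7}$ ($Z{\left(F \right)} = \frac{F^{2}}{2 + \frac{1}{3}} = \frac{F^{2}}{\frac{7}{3}} = \frac{3 F^{2}}{7}$)
$d = - \frac{136}{55}$ ($d = 136 \left(- \frac{1}{55}\right) = - \frac{136}{55} \approx -2.4727$)
$d Z{\left(9 \right)} = - \frac{136 \frac{3 \cdot 9^{2}}{7}}{55} = - \frac{136 \cdot \frac{3}{7} \cdot 81}{55} = \left(- \frac{136}{55}\right) \frac{243}{7} = - \frac{33048}{385}$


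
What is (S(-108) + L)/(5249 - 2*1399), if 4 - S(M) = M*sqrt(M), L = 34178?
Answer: 11394/817 + 216*I*sqrt(3)/817 ≈ 13.946 + 0.45792*I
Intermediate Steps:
S(M) = 4 - M**(3/2) (S(M) = 4 - M*sqrt(M) = 4 - M**(3/2))
(S(-108) + L)/(5249 - 2*1399) = ((4 - (-108)**(3/2)) + 34178)/(5249 - 2*1399) = ((4 - (-648)*I*sqrt(3)) + 34178)/(5249 - 2798) = ((4 + 648*I*sqrt(3)) + 34178)/2451 = (34182 + 648*I*sqrt(3))*(1/2451) = 11394/817 + 216*I*sqrt(3)/817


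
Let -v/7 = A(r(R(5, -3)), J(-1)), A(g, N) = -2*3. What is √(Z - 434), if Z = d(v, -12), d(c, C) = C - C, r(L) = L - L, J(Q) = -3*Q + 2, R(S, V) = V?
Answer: I*√434 ≈ 20.833*I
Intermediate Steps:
J(Q) = 2 - 3*Q
r(L) = 0
A(g, N) = -6
v = 42 (v = -7*(-6) = 42)
d(c, C) = 0
Z = 0
√(Z - 434) = √(0 - 434) = √(-434) = I*√434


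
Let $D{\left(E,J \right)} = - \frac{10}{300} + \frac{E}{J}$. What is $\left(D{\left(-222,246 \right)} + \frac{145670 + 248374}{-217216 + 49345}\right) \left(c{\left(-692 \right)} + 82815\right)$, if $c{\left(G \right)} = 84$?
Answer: $- \frac{6244078327251}{22942370} \approx -2.7216 \cdot 10^{5}$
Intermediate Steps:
$D{\left(E,J \right)} = - \frac{1}{30} + \frac{E}{J}$ ($D{\left(E,J \right)} = \left(-10\right) \frac{1}{300} + \frac{E}{J} = - \frac{1}{30} + \frac{E}{J}$)
$\left(D{\left(-222,246 \right)} + \frac{145670 + 248374}{-217216 + 49345}\right) \left(c{\left(-692 \right)} + 82815\right) = \left(\frac{-222 - \frac{41}{5}}{246} + \frac{145670 + 248374}{-217216 + 49345}\right) \left(84 + 82815\right) = \left(\frac{-222 - \frac{41}{5}}{246} + \frac{394044}{-167871}\right) 82899 = \left(\frac{1}{246} \left(- \frac{1151}{5}\right) + 394044 \left(- \frac{1}{167871}\right)\right) 82899 = \left(- \frac{1151}{1230} - \frac{131348}{55957}\right) 82899 = \left(- \frac{225964547}{68827110}\right) 82899 = - \frac{6244078327251}{22942370}$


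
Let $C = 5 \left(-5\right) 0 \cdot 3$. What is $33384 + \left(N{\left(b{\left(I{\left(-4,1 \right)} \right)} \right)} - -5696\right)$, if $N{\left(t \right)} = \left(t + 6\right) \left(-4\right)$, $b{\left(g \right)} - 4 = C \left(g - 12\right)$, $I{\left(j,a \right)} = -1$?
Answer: $39040$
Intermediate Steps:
$C = 0$ ($C = 5 \cdot 0 \cdot 3 = 5 \cdot 0 = 0$)
$b{\left(g \right)} = 4$ ($b{\left(g \right)} = 4 + 0 \left(g - 12\right) = 4 + 0 \left(-12 + g\right) = 4 + 0 = 4$)
$N{\left(t \right)} = -24 - 4 t$ ($N{\left(t \right)} = \left(6 + t\right) \left(-4\right) = -24 - 4 t$)
$33384 + \left(N{\left(b{\left(I{\left(-4,1 \right)} \right)} \right)} - -5696\right) = 33384 - -5656 = 33384 + \left(\left(-24 - 16\right) + 5696\right) = 33384 + \left(-40 + 5696\right) = 33384 + 5656 = 39040$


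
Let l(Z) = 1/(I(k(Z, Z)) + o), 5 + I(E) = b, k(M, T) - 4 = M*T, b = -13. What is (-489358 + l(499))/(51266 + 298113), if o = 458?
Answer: -215317519/153726760 ≈ -1.4007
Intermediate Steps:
k(M, T) = 4 + M*T
I(E) = -18 (I(E) = -5 - 13 = -18)
l(Z) = 1/440 (l(Z) = 1/(-18 + 458) = 1/440)
(-489358 + l(499))/(51266 + 298113) = (-489358 + 1/440)/(51266 + 298113) = -215317519/440/349379 = -215317519/440*1/349379 = -215317519/153726760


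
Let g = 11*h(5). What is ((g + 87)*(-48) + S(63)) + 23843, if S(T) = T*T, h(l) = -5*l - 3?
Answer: 38420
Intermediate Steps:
h(l) = -3 - 5*l
g = -308 (g = 11*(-3 - 5*5) = 11*(-3 - 25) = 11*(-28) = -308)
S(T) = T**2
((g + 87)*(-48) + S(63)) + 23843 = ((-308 + 87)*(-48) + 63**2) + 23843 = (-221*(-48) + 3969) + 23843 = (10608 + 3969) + 23843 = 14577 + 23843 = 38420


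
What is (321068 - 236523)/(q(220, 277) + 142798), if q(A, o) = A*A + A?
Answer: 84545/191418 ≈ 0.44168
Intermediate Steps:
q(A, o) = A + A**2 (q(A, o) = A**2 + A = A + A**2)
(321068 - 236523)/(q(220, 277) + 142798) = (321068 - 236523)/(220*(1 + 220) + 142798) = 84545/(220*221 + 142798) = 84545/(48620 + 142798) = 84545/191418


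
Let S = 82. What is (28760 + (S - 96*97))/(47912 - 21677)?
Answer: 434/583 ≈ 0.74443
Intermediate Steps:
(28760 + (S - 96*97))/(47912 - 21677) = (28760 + (82 - 96*97))/(47912 - 21677) = (28760 + (82 - 9312))/26235 = (28760 - 9230)*(1/26235) = 19530*(1/26235) = 434/583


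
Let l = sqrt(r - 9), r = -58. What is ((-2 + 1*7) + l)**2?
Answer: (5 + I*sqrt(67))**2 ≈ -42.0 + 81.854*I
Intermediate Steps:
l = I*sqrt(67) (l = sqrt(-58 - 9) = sqrt(-67) = I*sqrt(67) ≈ 8.1853*I)
((-2 + 1*7) + l)**2 = ((-2 + 1*7) + I*sqrt(67))**2 = ((-2 + 7) + I*sqrt(67))**2 = (5 + I*sqrt(67))**2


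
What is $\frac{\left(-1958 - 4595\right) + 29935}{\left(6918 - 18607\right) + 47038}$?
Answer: $\frac{7794}{11783} \approx 0.66146$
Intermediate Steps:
$\frac{\left(-1958 - 4595\right) + 29935}{\left(6918 - 18607\right) + 47038} = \frac{-6553 + 29935}{-11689 + 47038} = \frac{23382}{35349} = 23382 \cdot \frac{1}{35349} = \frac{7794}{11783}$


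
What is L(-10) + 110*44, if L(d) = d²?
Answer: 4940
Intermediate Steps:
L(-10) + 110*44 = (-10)² + 110*44 = 100 + 4840 = 4940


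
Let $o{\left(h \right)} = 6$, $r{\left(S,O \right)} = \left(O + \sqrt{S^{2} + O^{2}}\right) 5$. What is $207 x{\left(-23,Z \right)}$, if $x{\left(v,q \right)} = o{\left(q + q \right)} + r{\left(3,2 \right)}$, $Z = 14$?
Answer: $3312 + 1035 \sqrt{13} \approx 7043.7$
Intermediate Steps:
$r{\left(S,O \right)} = 5 O + 5 \sqrt{O^{2} + S^{2}}$ ($r{\left(S,O \right)} = \left(O + \sqrt{O^{2} + S^{2}}\right) 5 = 5 O + 5 \sqrt{O^{2} + S^{2}}$)
$x{\left(v,q \right)} = 16 + 5 \sqrt{13}$ ($x{\left(v,q \right)} = 6 + \left(5 \cdot 2 + 5 \sqrt{2^{2} + 3^{2}}\right) = 6 + \left(10 + 5 \sqrt{4 + 9}\right) = 6 + \left(10 + 5 \sqrt{13}\right) = 16 + 5 \sqrt{13}$)
$207 x{\left(-23,Z \right)} = 207 \left(16 + 5 \sqrt{13}\right) = 3312 + 1035 \sqrt{13}$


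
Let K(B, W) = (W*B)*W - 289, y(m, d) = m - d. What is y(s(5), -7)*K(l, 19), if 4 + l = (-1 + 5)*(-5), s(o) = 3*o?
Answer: -196966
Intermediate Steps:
l = -24 (l = -4 + (-1 + 5)*(-5) = -4 + 4*(-5) = -4 - 20 = -24)
K(B, W) = -289 + B*W**2 (K(B, W) = (B*W)*W - 289 = B*W**2 - 289 = -289 + B*W**2)
y(s(5), -7)*K(l, 19) = (3*5 - 1*(-7))*(-289 - 24*19**2) = (15 + 7)*(-289 - 24*361) = 22*(-289 - 8664) = 22*(-8953) = -196966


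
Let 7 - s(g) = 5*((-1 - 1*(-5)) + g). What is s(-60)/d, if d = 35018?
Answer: 287/35018 ≈ 0.0081958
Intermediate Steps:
s(g) = -13 - 5*g (s(g) = 7 - 5*((-1 - 1*(-5)) + g) = 7 - 5*((-1 + 5) + g) = 7 - 5*(4 + g) = 7 - (20 + 5*g) = 7 + (-20 - 5*g) = -13 - 5*g)
s(-60)/d = (-13 - 5*(-60))/35018 = (-13 + 300)*(1/35018) = 287*(1/35018) = 287/35018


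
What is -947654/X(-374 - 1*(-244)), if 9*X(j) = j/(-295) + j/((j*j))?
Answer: -7268506180/369 ≈ -1.9698e+7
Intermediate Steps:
X(j) = -j/2655 + 1/(9*j) (X(j) = (j/(-295) + j/((j*j)))/9 = (j*(-1/295) + j/(j²))/9 = (-j/295 + j/j²)/9 = (-j/295 + 1/j)/9 = (1/j - j/295)/9 = -j/2655 + 1/(9*j))
-947654/X(-374 - 1*(-244)) = -947654*2655*(-374 - 1*(-244))/(295 - (-374 - 1*(-244))²) = -947654*2655*(-374 + 244)/(295 - (-374 + 244)²) = -947654*(-345150/(295 - 1*(-130)²)) = -947654*(-345150/(295 - 1*16900)) = -947654*(-345150/(295 - 16900)) = -947654/((1/2655)*(-1/130)*(-16605)) = -947654/369/7670 = -947654*7670/369 = -7268506180/369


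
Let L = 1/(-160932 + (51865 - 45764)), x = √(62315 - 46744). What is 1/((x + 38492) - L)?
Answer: 922754803644843/35518304629902018278 - 23972638561*√15571/35518304629902018278 ≈ 2.5895e-5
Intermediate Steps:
x = √15571 ≈ 124.78
L = -1/154831 (L = 1/(-160932 + 6101) = 1/(-154831) = -1/154831 ≈ -6.4587e-6)
1/((x + 38492) - L) = 1/((√15571 + 38492) - 1*(-1/154831)) = 1/((38492 + √15571) + 1/154831) = 1/(5959754853/154831 + √15571)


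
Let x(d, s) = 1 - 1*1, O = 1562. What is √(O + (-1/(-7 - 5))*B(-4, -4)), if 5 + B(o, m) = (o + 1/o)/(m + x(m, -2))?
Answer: √99947/8 ≈ 39.518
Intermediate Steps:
x(d, s) = 0 (x(d, s) = 1 - 1 = 0)
B(o, m) = -5 + (o + 1/o)/m (B(o, m) = -5 + (o + 1/o)/(m + 0) = -5 + (o + 1/o)/m)
√(O + (-1/(-7 - 5))*B(-4, -4)) = √(1562 + (-1/(-7 - 5))*(-5 - 4/(-4) + 1/(-4*(-4)))) = √(1562 + (-1/(-12))*(-5 - 4*(-¼) - ¼*(-¼))) = √(1562 + (-1/12*(-1))*(-5 + 1 + 1/16)) = √(1562 + (1/12)*(-63/16)) = √(1562 - 21/64) = √(99947/64) = √99947/8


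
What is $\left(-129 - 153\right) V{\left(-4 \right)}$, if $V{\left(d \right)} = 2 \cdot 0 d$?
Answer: $0$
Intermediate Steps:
$V{\left(d \right)} = 0$ ($V{\left(d \right)} = 0 d = 0$)
$\left(-129 - 153\right) V{\left(-4 \right)} = \left(-129 - 153\right) 0 = \left(-282\right) 0 = 0$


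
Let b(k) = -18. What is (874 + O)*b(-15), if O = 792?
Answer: -29988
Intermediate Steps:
(874 + O)*b(-15) = (874 + 792)*(-18) = 1666*(-18) = -29988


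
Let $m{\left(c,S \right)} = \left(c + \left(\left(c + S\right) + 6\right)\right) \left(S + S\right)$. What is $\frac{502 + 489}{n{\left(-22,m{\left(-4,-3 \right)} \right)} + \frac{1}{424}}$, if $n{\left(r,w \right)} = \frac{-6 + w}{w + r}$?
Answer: $\frac{420184}{1273} \approx 330.07$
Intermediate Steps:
$m{\left(c,S \right)} = 2 S \left(6 + S + 2 c\right)$ ($m{\left(c,S \right)} = \left(c + \left(\left(S + c\right) + 6\right)\right) 2 S = \left(c + \left(6 + S + c\right)\right) 2 S = \left(6 + S + 2 c\right) 2 S = 2 S \left(6 + S + 2 c\right)$)
$n{\left(r,w \right)} = \frac{-6 + w}{r + w}$
$\frac{502 + 489}{n{\left(-22,m{\left(-4,-3 \right)} \right)} + \frac{1}{424}} = \frac{502 + 489}{\frac{-6 + 2 \left(-3\right) \left(6 - 3 + 2 \left(-4\right)\right)}{-22 + 2 \left(-3\right) \left(6 - 3 + 2 \left(-4\right)\right)} + \frac{1}{424}} = \frac{991}{\frac{-6 + 2 \left(-3\right) \left(6 - 3 - 8\right)}{-22 + 2 \left(-3\right) \left(6 - 3 - 8\right)} + \frac{1}{424}} = \frac{991}{\frac{-6 + 2 \left(-3\right) \left(-5\right)}{-22 + 2 \left(-3\right) \left(-5\right)} + \frac{1}{424}} = \frac{991}{\frac{-6 + 30}{-22 + 30} + \frac{1}{424}} = \frac{991}{\frac{1}{8} \cdot 24 + \frac{1}{424}} = \frac{991}{3 + \frac{1}{424}} = \frac{991}{\frac{1273}{424}} = 991 \cdot \frac{424}{1273} = \frac{420184}{1273}$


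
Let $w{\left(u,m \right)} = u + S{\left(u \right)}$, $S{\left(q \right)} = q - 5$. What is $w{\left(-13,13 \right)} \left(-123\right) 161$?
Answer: $613893$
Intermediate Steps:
$S{\left(q \right)} = -5 + q$
$w{\left(u,m \right)} = -5 + 2 u$ ($w{\left(u,m \right)} = u + \left(-5 + u\right) = -5 + 2 u$)
$w{\left(-13,13 \right)} \left(-123\right) 161 = \left(-5 + 2 \left(-13\right)\right) \left(-123\right) 161 = \left(-5 - 26\right) \left(-123\right) 161 = \left(-31\right) \left(-123\right) 161 = 3813 \cdot 161 = 613893$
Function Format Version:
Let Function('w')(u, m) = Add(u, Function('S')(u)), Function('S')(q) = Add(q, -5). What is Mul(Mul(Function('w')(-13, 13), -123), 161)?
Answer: 613893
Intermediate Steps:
Function('S')(q) = Add(-5, q)
Function('w')(u, m) = Add(-5, Mul(2, u)) (Function('w')(u, m) = Add(u, Add(-5, u)) = Add(-5, Mul(2, u)))
Mul(Mul(Function('w')(-13, 13), -123), 161) = Mul(Mul(Add(-5, Mul(2, -13)), -123), 161) = Mul(Mul(Add(-5, -26), -123), 161) = Mul(Mul(-31, -123), 161) = Mul(3813, 161) = 613893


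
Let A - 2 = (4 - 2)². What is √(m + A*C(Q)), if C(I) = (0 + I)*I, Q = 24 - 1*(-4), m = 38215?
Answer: √42919 ≈ 207.17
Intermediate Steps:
Q = 28 (Q = 24 + 4 = 28)
C(I) = I² (C(I) = I*I = I²)
A = 6 (A = 2 + (4 - 2)² = 2 + 2² = 2 + 4 = 6)
√(m + A*C(Q)) = √(38215 + 6*28²) = √(38215 + 6*784) = √(38215 + 4704) = √42919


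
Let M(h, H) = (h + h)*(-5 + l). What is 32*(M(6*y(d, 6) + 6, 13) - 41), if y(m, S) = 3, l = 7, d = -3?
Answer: 1760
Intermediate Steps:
M(h, H) = 4*h (M(h, H) = (h + h)*(-5 + 7) = (2*h)*2 = 4*h)
32*(M(6*y(d, 6) + 6, 13) - 41) = 32*(4*(6*3 + 6) - 41) = 32*(4*(18 + 6) - 41) = 32*(4*24 - 41) = 32*(96 - 41) = 32*55 = 1760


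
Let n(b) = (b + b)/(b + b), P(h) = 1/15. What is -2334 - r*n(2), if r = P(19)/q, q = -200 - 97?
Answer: -10397969/4455 ≈ -2334.0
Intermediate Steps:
P(h) = 1/15
q = -297
n(b) = 1 (n(b) = (2*b)/((2*b)) = (2*b)*(1/(2*b)) = 1)
r = -1/4455 (r = (1/15)/(-297) = (1/15)*(-1/297) = -1/4455 ≈ -0.00022447)
-2334 - r*n(2) = -2334 - (-1)/4455 = -2334 - 1*(-1/4455) = -2334 + 1/4455 = -10397969/4455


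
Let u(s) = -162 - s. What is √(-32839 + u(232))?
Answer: I*√33233 ≈ 182.3*I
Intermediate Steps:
√(-32839 + u(232)) = √(-32839 + (-162 - 1*232)) = √(-32839 + (-162 - 232)) = √(-32839 - 394) = √(-33233) = I*√33233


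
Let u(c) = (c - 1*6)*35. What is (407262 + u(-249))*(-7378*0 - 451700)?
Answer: -179928822900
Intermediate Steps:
u(c) = -210 + 35*c (u(c) = (c - 6)*35 = (-6 + c)*35 = -210 + 35*c)
(407262 + u(-249))*(-7378*0 - 451700) = (407262 + (-210 + 35*(-249)))*(-7378*0 - 451700) = (407262 + (-210 - 8715))*(0 - 451700) = (407262 - 8925)*(-451700) = 398337*(-451700) = -179928822900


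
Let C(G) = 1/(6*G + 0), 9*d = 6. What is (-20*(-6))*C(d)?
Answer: 30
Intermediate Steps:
d = ⅔ (d = (⅑)*6 = ⅔ ≈ 0.66667)
C(G) = 1/(6*G)
(-20*(-6))*C(d) = (-20*(-6))*(1/(6*(⅔))) = 120*((⅙)*(3/2)) = 120*(¼) = 30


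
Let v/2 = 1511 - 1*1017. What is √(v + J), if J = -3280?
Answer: 2*I*√573 ≈ 47.875*I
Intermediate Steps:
v = 988 (v = 2*(1511 - 1*1017) = 2*(1511 - 1017) = 2*494 = 988)
√(v + J) = √(988 - 3280) = √(-2292) = 2*I*√573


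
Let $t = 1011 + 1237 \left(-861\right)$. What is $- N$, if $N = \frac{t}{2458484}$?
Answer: $\frac{532023}{1229242} \approx 0.43281$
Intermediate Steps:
$t = -1064046$ ($t = 1011 - 1065057 = -1064046$)
$N = - \frac{532023}{1229242}$ ($N = - \frac{1064046}{2458484} = \left(-1064046\right) \frac{1}{2458484} = - \frac{532023}{1229242} \approx -0.43281$)
$- N = \left(-1\right) \left(- \frac{532023}{1229242}\right) = \frac{532023}{1229242}$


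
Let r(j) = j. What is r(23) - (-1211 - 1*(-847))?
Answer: 387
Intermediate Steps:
r(23) - (-1211 - 1*(-847)) = 23 - (-1211 - 1*(-847)) = 23 - (-1211 + 847) = 23 - 1*(-364) = 23 + 364 = 387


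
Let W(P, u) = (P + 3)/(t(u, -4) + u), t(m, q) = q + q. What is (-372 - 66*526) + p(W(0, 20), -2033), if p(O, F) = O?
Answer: -140351/4 ≈ -35088.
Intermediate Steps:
t(m, q) = 2*q
W(P, u) = (3 + P)/(-8 + u) (W(P, u) = (P + 3)/(2*(-4) + u) = (3 + P)/(-8 + u))
(-372 - 66*526) + p(W(0, 20), -2033) = (-372 - 66*526) + (3 + 0)/(-8 + 20) = (-372 - 34716) + 3/12 = -35088 + (1/12)*3 = -35088 + ¼ = -140351/4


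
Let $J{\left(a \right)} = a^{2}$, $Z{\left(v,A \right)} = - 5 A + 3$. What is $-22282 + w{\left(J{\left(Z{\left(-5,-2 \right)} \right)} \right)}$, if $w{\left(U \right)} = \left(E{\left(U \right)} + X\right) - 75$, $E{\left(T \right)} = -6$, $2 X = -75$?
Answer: $- \frac{44801}{2} \approx -22401.0$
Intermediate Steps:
$X = - \frac{75}{2}$ ($X = \frac{1}{2} \left(-75\right) = - \frac{75}{2} \approx -37.5$)
$Z{\left(v,A \right)} = 3 - 5 A$
$w{\left(U \right)} = - \frac{237}{2}$ ($w{\left(U \right)} = \left(-6 - \frac{75}{2}\right) - 75 = - \frac{87}{2} - 75 = - \frac{237}{2}$)
$-22282 + w{\left(J{\left(Z{\left(-5,-2 \right)} \right)} \right)} = -22282 - \frac{237}{2} = - \frac{44801}{2}$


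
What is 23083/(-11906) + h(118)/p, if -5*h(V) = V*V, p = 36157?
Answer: -4338839299/2152426210 ≈ -2.0158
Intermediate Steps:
h(V) = -V²/5 (h(V) = -V*V/5 = -V²/5)
23083/(-11906) + h(118)/p = 23083/(-11906) - ⅕*118²/36157 = 23083*(-1/11906) - ⅕*13924*(1/36157) = -23083/11906 - 13924/5*1/36157 = -23083/11906 - 13924/180785 = -4338839299/2152426210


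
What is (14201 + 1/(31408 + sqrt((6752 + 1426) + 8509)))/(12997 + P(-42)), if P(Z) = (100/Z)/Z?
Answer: 2059251927055995/1884671077640818 - 147*sqrt(16687)/1884671077640818 ≈ 1.0926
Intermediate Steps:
P(Z) = 100/Z**2
(14201 + 1/(31408 + sqrt((6752 + 1426) + 8509)))/(12997 + P(-42)) = (14201 + 1/(31408 + sqrt((6752 + 1426) + 8509)))/(12997 + 100/(-42)**2) = (14201 + 1/(31408 + sqrt(8178 + 8509)))/(12997 + 100*(1/1764)) = (14201 + 1/(31408 + sqrt(16687)))/(12997 + 25/441) = (14201 + 1/(31408 + sqrt(16687)))/(5731702/441) = (14201 + 1/(31408 + sqrt(16687)))*(441/5731702) = 6262641/5731702 + 441/(5731702*(31408 + sqrt(16687)))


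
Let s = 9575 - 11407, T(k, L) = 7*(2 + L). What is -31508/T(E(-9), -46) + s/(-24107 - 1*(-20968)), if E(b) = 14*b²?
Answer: 24866967/241703 ≈ 102.88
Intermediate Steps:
T(k, L) = 14 + 7*L
s = -1832
-31508/T(E(-9), -46) + s/(-24107 - 1*(-20968)) = -31508/(14 + 7*(-46)) - 1832/(-24107 - 1*(-20968)) = -31508/(14 - 322) - 1832/(-24107 + 20968) = -31508/(-308) - 1832/(-3139) = -31508*(-1/308) - 1832*(-1/3139) = 7877/77 + 1832/3139 = 24866967/241703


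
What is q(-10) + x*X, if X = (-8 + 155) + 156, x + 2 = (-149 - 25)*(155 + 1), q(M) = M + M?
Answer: -8225258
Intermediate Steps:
q(M) = 2*M
x = -27146 (x = -2 + (-149 - 25)*(155 + 1) = -2 - 174*156 = -2 - 27144 = -27146)
X = 303 (X = 147 + 156 = 303)
q(-10) + x*X = 2*(-10) - 27146*303 = -20 - 8225238 = -8225258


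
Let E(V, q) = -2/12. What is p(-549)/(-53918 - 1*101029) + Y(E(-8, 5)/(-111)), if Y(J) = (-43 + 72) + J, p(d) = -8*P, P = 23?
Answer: 997641283/34398234 ≈ 29.003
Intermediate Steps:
E(V, q) = -1/6 (E(V, q) = -2*1/12 = -1/6)
p(d) = -184 (p(d) = -8*23 = -184)
Y(J) = 29 + J
p(-549)/(-53918 - 1*101029) + Y(E(-8, 5)/(-111)) = -184/(-53918 - 1*101029) + (29 - 1/6/(-111)) = -184/(-53918 - 101029) + (29 - 1/6*(-1/111)) = -184/(-154947) + (29 + 1/666) = -184*(-1/154947) + 19315/666 = 184/154947 + 19315/666 = 997641283/34398234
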